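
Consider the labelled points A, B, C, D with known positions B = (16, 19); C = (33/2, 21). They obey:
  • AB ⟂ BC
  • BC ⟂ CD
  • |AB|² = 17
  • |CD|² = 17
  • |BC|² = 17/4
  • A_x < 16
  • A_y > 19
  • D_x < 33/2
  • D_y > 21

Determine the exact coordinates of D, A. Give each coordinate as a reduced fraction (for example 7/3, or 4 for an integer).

1. D_x = 25/2  [[BC ⟂ CD ⇒ 1/2x+2y-201/4=0] ∩ [|D−(33/2, 21)|²=17]]
2. D_y = 22  [[BC ⟂ CD ⇒ 1/2x+2y-201/4=0] ∩ [|D−(33/2, 21)|²=17]]
   so D = (25/2, 22)
3. A_x = 12  [[AB ⟂ BC ⇒ -1/2x-2y+46=0] ∩ [|A−(16, 19)|²=17]]
4. A_y = 20  [[AB ⟂ BC ⇒ -1/2x-2y+46=0] ∩ [|A−(16, 19)|²=17]]
   so A = (12, 20)

D = (25/2, 22)
A = (12, 20)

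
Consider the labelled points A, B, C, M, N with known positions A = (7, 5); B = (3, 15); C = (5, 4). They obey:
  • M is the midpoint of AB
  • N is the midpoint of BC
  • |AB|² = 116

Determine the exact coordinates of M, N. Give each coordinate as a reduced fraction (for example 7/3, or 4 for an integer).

M = (5, 10)
N = (4, 19/2)

1. M_x = 5  [2·M = A+B = (7, 5)+(3, 15)]
2. M_y = 10  [2·M = A+B = (7, 5)+(3, 15)]
   so M = (5, 10)
3. N_x = 4  [2·N = B+C = (3, 15)+(5, 4)]
4. N_y = 19/2  [2·N = B+C = (3, 15)+(5, 4)]
   so N = (4, 19/2)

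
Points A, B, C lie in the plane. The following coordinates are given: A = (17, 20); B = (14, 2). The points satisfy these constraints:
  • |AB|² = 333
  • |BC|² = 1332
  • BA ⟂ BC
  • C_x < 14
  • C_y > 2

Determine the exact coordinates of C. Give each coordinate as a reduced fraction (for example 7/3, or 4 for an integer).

1. C_x = -22  [[BA ⟂ BC ⇒ 3x+18y-78=0] ∩ [|C−(14, 2)|²=1332]]
2. C_y = 8  [[BA ⟂ BC ⇒ 3x+18y-78=0] ∩ [|C−(14, 2)|²=1332]]
   so C = (-22, 8)

C = (-22, 8)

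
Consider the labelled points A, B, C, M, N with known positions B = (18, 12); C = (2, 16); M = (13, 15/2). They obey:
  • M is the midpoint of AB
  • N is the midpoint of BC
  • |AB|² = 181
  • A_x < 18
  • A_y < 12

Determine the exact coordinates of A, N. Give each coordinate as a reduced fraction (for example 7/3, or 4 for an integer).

A = (8, 3)
N = (10, 14)

1. A_x = 8  [A = 2·M−B = 2·(13, 15/2)−(18, 12)]
2. A_y = 3  [A = 2·M−B = 2·(13, 15/2)−(18, 12)]
   so A = (8, 3)
3. N_x = 10  [2·N = B+C = (18, 12)+(2, 16)]
4. N_y = 14  [2·N = B+C = (18, 12)+(2, 16)]
   so N = (10, 14)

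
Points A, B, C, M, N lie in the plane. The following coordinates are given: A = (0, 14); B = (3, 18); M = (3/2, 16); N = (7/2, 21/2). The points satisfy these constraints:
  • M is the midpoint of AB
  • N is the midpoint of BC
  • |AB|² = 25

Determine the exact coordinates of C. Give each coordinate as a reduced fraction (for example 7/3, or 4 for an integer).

1. C_x = 4  [C = 2·N−B = 2·(7/2, 21/2)−(3, 18)]
2. C_y = 3  [C = 2·N−B = 2·(7/2, 21/2)−(3, 18)]
   so C = (4, 3)

C = (4, 3)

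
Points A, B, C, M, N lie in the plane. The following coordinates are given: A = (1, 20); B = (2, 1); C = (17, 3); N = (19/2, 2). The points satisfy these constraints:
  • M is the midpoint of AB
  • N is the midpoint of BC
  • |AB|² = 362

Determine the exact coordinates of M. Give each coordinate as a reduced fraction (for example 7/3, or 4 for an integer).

1. M_x = 3/2  [2·M = A+B = (1, 20)+(2, 1)]
2. M_y = 21/2  [2·M = A+B = (1, 20)+(2, 1)]
   so M = (3/2, 21/2)

M = (3/2, 21/2)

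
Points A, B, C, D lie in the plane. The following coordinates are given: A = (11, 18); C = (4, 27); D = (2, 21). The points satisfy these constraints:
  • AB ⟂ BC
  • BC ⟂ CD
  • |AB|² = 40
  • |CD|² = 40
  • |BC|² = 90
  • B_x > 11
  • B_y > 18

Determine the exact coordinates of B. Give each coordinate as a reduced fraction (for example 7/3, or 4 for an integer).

1. B_x = 13  [[BC ⟂ CD ⇒ 2x+6y-170=0] ∩ [|B−(11, 18)|²=40]]
2. B_y = 24  [[BC ⟂ CD ⇒ 2x+6y-170=0] ∩ [|B−(11, 18)|²=40]]
   so B = (13, 24)

B = (13, 24)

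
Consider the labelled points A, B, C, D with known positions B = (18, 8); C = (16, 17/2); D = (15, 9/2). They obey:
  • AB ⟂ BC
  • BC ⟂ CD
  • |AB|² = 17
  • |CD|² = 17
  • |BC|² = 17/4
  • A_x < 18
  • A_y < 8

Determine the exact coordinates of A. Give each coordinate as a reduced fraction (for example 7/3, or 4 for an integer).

1. A_x = 17  [[AB ⟂ BC ⇒ 2x-1/2y-32=0] ∩ [|A−(18, 8)|²=17]]
2. A_y = 4  [[AB ⟂ BC ⇒ 2x-1/2y-32=0] ∩ [|A−(18, 8)|²=17]]
   so A = (17, 4)

A = (17, 4)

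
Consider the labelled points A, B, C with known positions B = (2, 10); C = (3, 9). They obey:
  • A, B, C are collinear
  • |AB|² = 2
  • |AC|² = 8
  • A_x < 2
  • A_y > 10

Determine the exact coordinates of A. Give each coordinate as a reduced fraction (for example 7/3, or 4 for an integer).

A = (1, 11)

1. A_x = 1  [[A, B, C are collinear ⇒ 1x+1y-12=0] ∩ [|A−(2, 10)|²=2]]
2. A_y = 11  [[A, B, C are collinear ⇒ 1x+1y-12=0] ∩ [|A−(2, 10)|²=2]]
   so A = (1, 11)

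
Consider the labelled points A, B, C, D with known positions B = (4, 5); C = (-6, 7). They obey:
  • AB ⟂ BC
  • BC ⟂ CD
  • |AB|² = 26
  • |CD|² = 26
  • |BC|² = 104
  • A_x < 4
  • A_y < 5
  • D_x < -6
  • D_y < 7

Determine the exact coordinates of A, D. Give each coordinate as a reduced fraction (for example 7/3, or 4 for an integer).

A = (3, 0)
D = (-7, 2)

1. A_x = 3  [[AB ⟂ BC ⇒ 10x-2y-30=0] ∩ [|A−(4, 5)|²=26]]
2. A_y = 0  [[AB ⟂ BC ⇒ 10x-2y-30=0] ∩ [|A−(4, 5)|²=26]]
   so A = (3, 0)
3. D_x = -7  [[BC ⟂ CD ⇒ -10x+2y-74=0] ∩ [|D−(-6, 7)|²=26]]
4. D_y = 2  [[BC ⟂ CD ⇒ -10x+2y-74=0] ∩ [|D−(-6, 7)|²=26]]
   so D = (-7, 2)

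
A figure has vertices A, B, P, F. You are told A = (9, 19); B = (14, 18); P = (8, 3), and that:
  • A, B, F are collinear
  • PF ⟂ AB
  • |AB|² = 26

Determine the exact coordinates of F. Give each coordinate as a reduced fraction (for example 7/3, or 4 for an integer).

F = (289/26, 483/26)

1. F_x = 289/26  [[A, B, F are collinear ⇒ 1x+5y-104=0] ∩ [PF ⟂ AB ⇒ 5x-1y-37=0]]
2. F_y = 483/26  [[A, B, F are collinear ⇒ 1x+5y-104=0] ∩ [PF ⟂ AB ⇒ 5x-1y-37=0]]
   so F = (289/26, 483/26)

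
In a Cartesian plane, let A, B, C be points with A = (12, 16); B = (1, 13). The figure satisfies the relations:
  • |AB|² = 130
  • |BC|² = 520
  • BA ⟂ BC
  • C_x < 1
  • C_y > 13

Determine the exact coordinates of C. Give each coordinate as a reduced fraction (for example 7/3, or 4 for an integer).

C = (-5, 35)

1. C_x = -5  [[BA ⟂ BC ⇒ 11x+3y-50=0] ∩ [|C−(1, 13)|²=520]]
2. C_y = 35  [[BA ⟂ BC ⇒ 11x+3y-50=0] ∩ [|C−(1, 13)|²=520]]
   so C = (-5, 35)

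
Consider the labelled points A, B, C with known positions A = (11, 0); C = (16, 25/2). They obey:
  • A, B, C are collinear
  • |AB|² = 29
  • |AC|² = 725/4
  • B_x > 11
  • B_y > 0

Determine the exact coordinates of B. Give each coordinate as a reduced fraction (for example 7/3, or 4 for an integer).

1. B_x = 13  [[A, B, C are collinear ⇒ 25/2x-5y-275/2=0] ∩ [|B−(11, 0)|²=29]]
2. B_y = 5  [[A, B, C are collinear ⇒ 25/2x-5y-275/2=0] ∩ [|B−(11, 0)|²=29]]
   so B = (13, 5)

B = (13, 5)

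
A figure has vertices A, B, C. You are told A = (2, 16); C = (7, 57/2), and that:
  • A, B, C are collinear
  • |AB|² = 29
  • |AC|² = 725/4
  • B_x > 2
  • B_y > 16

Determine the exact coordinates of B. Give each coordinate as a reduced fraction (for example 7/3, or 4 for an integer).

B = (4, 21)

1. B_x = 4  [[A, B, C are collinear ⇒ 25/2x-5y+55=0] ∩ [|B−(2, 16)|²=29]]
2. B_y = 21  [[A, B, C are collinear ⇒ 25/2x-5y+55=0] ∩ [|B−(2, 16)|²=29]]
   so B = (4, 21)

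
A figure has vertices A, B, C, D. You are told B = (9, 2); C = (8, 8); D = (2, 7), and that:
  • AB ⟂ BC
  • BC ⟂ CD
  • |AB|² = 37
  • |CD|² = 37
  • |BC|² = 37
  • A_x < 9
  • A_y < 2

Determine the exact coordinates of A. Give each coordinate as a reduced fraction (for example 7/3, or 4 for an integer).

A = (3, 1)

1. A_x = 3  [[AB ⟂ BC ⇒ 1x-6y+3=0] ∩ [|A−(9, 2)|²=37]]
2. A_y = 1  [[AB ⟂ BC ⇒ 1x-6y+3=0] ∩ [|A−(9, 2)|²=37]]
   so A = (3, 1)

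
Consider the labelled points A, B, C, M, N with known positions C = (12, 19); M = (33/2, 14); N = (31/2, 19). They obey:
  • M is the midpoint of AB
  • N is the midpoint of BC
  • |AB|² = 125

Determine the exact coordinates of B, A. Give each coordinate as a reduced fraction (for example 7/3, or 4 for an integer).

B = (19, 19)
A = (14, 9)

1. B_x = 19  [B = 2·N−C = 2·(31/2, 19)−(12, 19)]
2. B_y = 19  [B = 2·N−C = 2·(31/2, 19)−(12, 19)]
   so B = (19, 19)
3. A_x = 14  [A = 2·M−B = 2·(33/2, 14)−(19, 19)]
4. A_y = 9  [A = 2·M−B = 2·(33/2, 14)−(19, 19)]
   so A = (14, 9)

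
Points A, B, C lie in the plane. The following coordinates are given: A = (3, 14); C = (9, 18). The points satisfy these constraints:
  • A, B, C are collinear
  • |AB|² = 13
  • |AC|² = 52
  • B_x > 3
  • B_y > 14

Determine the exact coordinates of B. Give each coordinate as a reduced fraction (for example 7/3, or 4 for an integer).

B = (6, 16)

1. B_x = 6  [[A, B, C are collinear ⇒ 4x-6y+72=0] ∩ [|B−(3, 14)|²=13]]
2. B_y = 16  [[A, B, C are collinear ⇒ 4x-6y+72=0] ∩ [|B−(3, 14)|²=13]]
   so B = (6, 16)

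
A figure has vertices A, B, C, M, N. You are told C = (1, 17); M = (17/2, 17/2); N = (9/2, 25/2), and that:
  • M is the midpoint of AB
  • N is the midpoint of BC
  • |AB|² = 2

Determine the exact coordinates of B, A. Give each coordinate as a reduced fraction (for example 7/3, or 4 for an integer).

1. B_x = 8  [B = 2·N−C = 2·(9/2, 25/2)−(1, 17)]
2. B_y = 8  [B = 2·N−C = 2·(9/2, 25/2)−(1, 17)]
   so B = (8, 8)
3. A_x = 9  [A = 2·M−B = 2·(17/2, 17/2)−(8, 8)]
4. A_y = 9  [A = 2·M−B = 2·(17/2, 17/2)−(8, 8)]
   so A = (9, 9)

B = (8, 8)
A = (9, 9)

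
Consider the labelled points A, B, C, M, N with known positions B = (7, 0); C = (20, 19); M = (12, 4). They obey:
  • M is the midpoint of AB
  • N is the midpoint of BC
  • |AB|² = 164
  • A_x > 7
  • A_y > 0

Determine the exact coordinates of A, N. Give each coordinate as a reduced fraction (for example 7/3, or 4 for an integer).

1. A_x = 17  [A = 2·M−B = 2·(12, 4)−(7, 0)]
2. A_y = 8  [A = 2·M−B = 2·(12, 4)−(7, 0)]
   so A = (17, 8)
3. N_x = 27/2  [2·N = B+C = (7, 0)+(20, 19)]
4. N_y = 19/2  [2·N = B+C = (7, 0)+(20, 19)]
   so N = (27/2, 19/2)

A = (17, 8)
N = (27/2, 19/2)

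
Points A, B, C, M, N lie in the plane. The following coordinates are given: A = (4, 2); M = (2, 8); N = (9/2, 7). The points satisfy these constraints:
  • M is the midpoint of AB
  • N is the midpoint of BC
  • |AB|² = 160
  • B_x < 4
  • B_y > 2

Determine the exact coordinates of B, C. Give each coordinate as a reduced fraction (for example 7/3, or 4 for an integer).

1. B_x = 0  [B = 2·M−A = 2·(2, 8)−(4, 2)]
2. B_y = 14  [B = 2·M−A = 2·(2, 8)−(4, 2)]
   so B = (0, 14)
3. C_x = 9  [C = 2·N−B = 2·(9/2, 7)−(0, 14)]
4. C_y = 0  [C = 2·N−B = 2·(9/2, 7)−(0, 14)]
   so C = (9, 0)

B = (0, 14)
C = (9, 0)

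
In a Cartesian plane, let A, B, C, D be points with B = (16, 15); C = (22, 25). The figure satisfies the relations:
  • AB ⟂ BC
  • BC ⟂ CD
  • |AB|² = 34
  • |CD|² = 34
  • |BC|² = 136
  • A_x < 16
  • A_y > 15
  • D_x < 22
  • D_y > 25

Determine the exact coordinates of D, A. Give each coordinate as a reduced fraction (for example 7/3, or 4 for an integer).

1. D_x = 17  [[BC ⟂ CD ⇒ 6x+10y-382=0] ∩ [|D−(22, 25)|²=34]]
2. D_y = 28  [[BC ⟂ CD ⇒ 6x+10y-382=0] ∩ [|D−(22, 25)|²=34]]
   so D = (17, 28)
3. A_x = 11  [[AB ⟂ BC ⇒ -6x-10y+246=0] ∩ [|A−(16, 15)|²=34]]
4. A_y = 18  [[AB ⟂ BC ⇒ -6x-10y+246=0] ∩ [|A−(16, 15)|²=34]]
   so A = (11, 18)

D = (17, 28)
A = (11, 18)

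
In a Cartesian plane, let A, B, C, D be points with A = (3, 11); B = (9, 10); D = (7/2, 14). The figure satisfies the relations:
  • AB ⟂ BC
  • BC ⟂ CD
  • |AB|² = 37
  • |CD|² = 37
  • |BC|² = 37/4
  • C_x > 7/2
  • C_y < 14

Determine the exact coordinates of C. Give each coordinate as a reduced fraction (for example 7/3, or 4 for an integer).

1. C_x = 19/2  [[AB ⟂ BC ⇒ 6x-1y-44=0] ∩ [|C−(7/2, 14)|²=37]]
2. C_y = 13  [[AB ⟂ BC ⇒ 6x-1y-44=0] ∩ [|C−(7/2, 14)|²=37]]
   so C = (19/2, 13)

C = (19/2, 13)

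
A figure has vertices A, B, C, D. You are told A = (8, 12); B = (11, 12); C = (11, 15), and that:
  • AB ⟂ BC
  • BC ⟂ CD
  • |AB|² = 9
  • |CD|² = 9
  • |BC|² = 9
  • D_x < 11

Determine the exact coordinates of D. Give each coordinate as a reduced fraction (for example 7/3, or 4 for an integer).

D = (8, 15)

1. D_x = 8  [[BC ⟂ CD ⇒ 3y-45=0] ∩ [|D−(11, 15)|²=9]]
2. D_y = 15  [[BC ⟂ CD ⇒ 3y-45=0] ∩ [|D−(11, 15)|²=9]]
   so D = (8, 15)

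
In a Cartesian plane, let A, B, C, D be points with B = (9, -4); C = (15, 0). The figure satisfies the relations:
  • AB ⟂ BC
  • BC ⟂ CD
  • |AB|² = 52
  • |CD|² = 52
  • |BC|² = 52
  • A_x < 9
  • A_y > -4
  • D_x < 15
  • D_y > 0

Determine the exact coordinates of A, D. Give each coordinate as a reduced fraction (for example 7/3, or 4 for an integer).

A = (5, 2)
D = (11, 6)

1. A_x = 5  [[AB ⟂ BC ⇒ -6x-4y+38=0] ∩ [|A−(9, -4)|²=52]]
2. A_y = 2  [[AB ⟂ BC ⇒ -6x-4y+38=0] ∩ [|A−(9, -4)|²=52]]
   so A = (5, 2)
3. D_x = 11  [[BC ⟂ CD ⇒ 6x+4y-90=0] ∩ [|D−(15, 0)|²=52]]
4. D_y = 6  [[BC ⟂ CD ⇒ 6x+4y-90=0] ∩ [|D−(15, 0)|²=52]]
   so D = (11, 6)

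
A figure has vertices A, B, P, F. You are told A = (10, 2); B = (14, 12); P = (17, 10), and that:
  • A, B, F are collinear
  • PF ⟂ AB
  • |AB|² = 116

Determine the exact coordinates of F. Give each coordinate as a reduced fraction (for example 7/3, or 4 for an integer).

F = (398/29, 328/29)

1. F_x = 398/29  [[A, B, F are collinear ⇒ -10x+4y+92=0] ∩ [PF ⟂ AB ⇒ 4x+10y-168=0]]
2. F_y = 328/29  [[A, B, F are collinear ⇒ -10x+4y+92=0] ∩ [PF ⟂ AB ⇒ 4x+10y-168=0]]
   so F = (398/29, 328/29)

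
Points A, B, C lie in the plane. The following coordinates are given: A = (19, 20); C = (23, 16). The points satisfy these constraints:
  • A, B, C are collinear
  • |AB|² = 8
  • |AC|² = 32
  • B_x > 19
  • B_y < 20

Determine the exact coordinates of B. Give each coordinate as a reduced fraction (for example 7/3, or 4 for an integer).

1. B_x = 21  [[A, B, C are collinear ⇒ -4x-4y+156=0] ∩ [|B−(19, 20)|²=8]]
2. B_y = 18  [[A, B, C are collinear ⇒ -4x-4y+156=0] ∩ [|B−(19, 20)|²=8]]
   so B = (21, 18)

B = (21, 18)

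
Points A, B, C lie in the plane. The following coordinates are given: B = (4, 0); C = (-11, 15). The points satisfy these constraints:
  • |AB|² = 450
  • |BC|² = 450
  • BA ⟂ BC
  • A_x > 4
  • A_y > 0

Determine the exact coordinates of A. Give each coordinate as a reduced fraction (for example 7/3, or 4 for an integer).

A = (19, 15)

1. A_x = 19  [[BA ⟂ BC ⇒ -15x+15y+60=0] ∩ [|A−(4, 0)|²=450]]
2. A_y = 15  [[BA ⟂ BC ⇒ -15x+15y+60=0] ∩ [|A−(4, 0)|²=450]]
   so A = (19, 15)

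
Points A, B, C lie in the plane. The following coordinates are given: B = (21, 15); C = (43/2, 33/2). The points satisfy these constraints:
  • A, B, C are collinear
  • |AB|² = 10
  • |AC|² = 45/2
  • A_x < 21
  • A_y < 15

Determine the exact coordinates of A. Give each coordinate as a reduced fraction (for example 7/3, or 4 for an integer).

1. A_x = 20  [[A, B, C are collinear ⇒ -3/2x+1/2y+24=0] ∩ [|A−(21, 15)|²=10]]
2. A_y = 12  [[A, B, C are collinear ⇒ -3/2x+1/2y+24=0] ∩ [|A−(21, 15)|²=10]]
   so A = (20, 12)

A = (20, 12)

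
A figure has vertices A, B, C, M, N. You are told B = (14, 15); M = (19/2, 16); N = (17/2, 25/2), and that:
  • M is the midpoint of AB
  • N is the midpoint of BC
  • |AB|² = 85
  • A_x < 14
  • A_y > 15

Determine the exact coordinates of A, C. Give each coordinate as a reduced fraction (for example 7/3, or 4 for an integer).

1. A_x = 5  [A = 2·M−B = 2·(19/2, 16)−(14, 15)]
2. A_y = 17  [A = 2·M−B = 2·(19/2, 16)−(14, 15)]
   so A = (5, 17)
3. C_x = 3  [C = 2·N−B = 2·(17/2, 25/2)−(14, 15)]
4. C_y = 10  [C = 2·N−B = 2·(17/2, 25/2)−(14, 15)]
   so C = (3, 10)

A = (5, 17)
C = (3, 10)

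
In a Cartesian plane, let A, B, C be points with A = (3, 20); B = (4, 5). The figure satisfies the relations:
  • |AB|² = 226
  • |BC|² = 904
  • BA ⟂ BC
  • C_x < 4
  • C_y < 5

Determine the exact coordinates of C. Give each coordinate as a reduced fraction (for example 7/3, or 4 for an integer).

C = (-26, 3)

1. C_x = -26  [[BA ⟂ BC ⇒ -1x+15y-71=0] ∩ [|C−(4, 5)|²=904]]
2. C_y = 3  [[BA ⟂ BC ⇒ -1x+15y-71=0] ∩ [|C−(4, 5)|²=904]]
   so C = (-26, 3)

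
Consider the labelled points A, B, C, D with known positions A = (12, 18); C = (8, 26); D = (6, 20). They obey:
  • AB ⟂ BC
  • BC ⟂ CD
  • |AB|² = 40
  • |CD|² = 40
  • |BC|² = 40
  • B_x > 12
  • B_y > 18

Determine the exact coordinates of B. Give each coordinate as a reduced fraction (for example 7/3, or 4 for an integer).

1. B_x = 14  [[BC ⟂ CD ⇒ 2x+6y-172=0] ∩ [|B−(12, 18)|²=40]]
2. B_y = 24  [[BC ⟂ CD ⇒ 2x+6y-172=0] ∩ [|B−(12, 18)|²=40]]
   so B = (14, 24)

B = (14, 24)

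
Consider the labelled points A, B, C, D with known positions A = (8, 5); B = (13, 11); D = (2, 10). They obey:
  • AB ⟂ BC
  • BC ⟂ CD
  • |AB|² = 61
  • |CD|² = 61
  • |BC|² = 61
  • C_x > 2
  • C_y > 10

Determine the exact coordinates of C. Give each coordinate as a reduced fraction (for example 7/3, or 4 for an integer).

1. C_x = 7  [[AB ⟂ BC ⇒ 5x+6y-131=0] ∩ [|C−(2, 10)|²=61]]
2. C_y = 16  [[AB ⟂ BC ⇒ 5x+6y-131=0] ∩ [|C−(2, 10)|²=61]]
   so C = (7, 16)

C = (7, 16)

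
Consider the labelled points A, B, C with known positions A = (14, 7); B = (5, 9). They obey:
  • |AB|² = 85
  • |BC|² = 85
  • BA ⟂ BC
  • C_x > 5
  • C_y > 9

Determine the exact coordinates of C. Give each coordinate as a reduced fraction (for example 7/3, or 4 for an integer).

1. C_x = 7  [[BA ⟂ BC ⇒ 9x-2y-27=0] ∩ [|C−(5, 9)|²=85]]
2. C_y = 18  [[BA ⟂ BC ⇒ 9x-2y-27=0] ∩ [|C−(5, 9)|²=85]]
   so C = (7, 18)

C = (7, 18)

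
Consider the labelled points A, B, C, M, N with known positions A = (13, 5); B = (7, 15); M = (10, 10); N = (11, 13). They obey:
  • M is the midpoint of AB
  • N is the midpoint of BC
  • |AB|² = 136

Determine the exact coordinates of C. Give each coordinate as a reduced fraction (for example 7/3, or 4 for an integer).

1. C_x = 15  [C = 2·N−B = 2·(11, 13)−(7, 15)]
2. C_y = 11  [C = 2·N−B = 2·(11, 13)−(7, 15)]
   so C = (15, 11)

C = (15, 11)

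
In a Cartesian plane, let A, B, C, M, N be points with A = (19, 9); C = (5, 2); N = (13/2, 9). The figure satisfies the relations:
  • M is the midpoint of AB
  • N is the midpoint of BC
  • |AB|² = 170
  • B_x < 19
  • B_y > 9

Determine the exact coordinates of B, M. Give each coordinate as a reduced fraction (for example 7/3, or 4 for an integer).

1. B_x = 8  [B = 2·N−C = 2·(13/2, 9)−(5, 2)]
2. B_y = 16  [B = 2·N−C = 2·(13/2, 9)−(5, 2)]
   so B = (8, 16)
3. M_x = 27/2  [2·M = A+B = (19, 9)+(8, 16)]
4. M_y = 25/2  [2·M = A+B = (19, 9)+(8, 16)]
   so M = (27/2, 25/2)

B = (8, 16)
M = (27/2, 25/2)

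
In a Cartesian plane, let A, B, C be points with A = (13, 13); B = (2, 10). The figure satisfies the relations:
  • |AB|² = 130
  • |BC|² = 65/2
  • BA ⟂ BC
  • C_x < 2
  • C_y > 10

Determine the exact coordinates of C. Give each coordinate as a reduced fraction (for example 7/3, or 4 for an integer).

C = (1/2, 31/2)

1. C_x = 1/2  [[BA ⟂ BC ⇒ 11x+3y-52=0] ∩ [|C−(2, 10)|²=65/2]]
2. C_y = 31/2  [[BA ⟂ BC ⇒ 11x+3y-52=0] ∩ [|C−(2, 10)|²=65/2]]
   so C = (1/2, 31/2)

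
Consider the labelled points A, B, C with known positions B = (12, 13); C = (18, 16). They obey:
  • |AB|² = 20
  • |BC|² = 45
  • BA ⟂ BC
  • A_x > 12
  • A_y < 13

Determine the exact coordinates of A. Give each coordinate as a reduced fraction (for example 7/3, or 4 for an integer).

1. A_x = 14  [[BA ⟂ BC ⇒ 6x+3y-111=0] ∩ [|A−(12, 13)|²=20]]
2. A_y = 9  [[BA ⟂ BC ⇒ 6x+3y-111=0] ∩ [|A−(12, 13)|²=20]]
   so A = (14, 9)

A = (14, 9)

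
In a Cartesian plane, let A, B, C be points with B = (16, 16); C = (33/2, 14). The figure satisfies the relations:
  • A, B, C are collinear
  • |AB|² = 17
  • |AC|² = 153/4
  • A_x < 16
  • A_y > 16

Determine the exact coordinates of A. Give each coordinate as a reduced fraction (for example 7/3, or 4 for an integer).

1. A_x = 15  [[A, B, C are collinear ⇒ 2x+1/2y-40=0] ∩ [|A−(16, 16)|²=17]]
2. A_y = 20  [[A, B, C are collinear ⇒ 2x+1/2y-40=0] ∩ [|A−(16, 16)|²=17]]
   so A = (15, 20)

A = (15, 20)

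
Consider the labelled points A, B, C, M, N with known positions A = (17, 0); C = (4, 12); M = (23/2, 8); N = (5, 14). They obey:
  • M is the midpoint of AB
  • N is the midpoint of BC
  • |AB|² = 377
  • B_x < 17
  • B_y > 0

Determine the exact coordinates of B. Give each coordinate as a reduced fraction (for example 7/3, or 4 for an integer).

B = (6, 16)

1. B_x = 6  [B = 2·M−A = 2·(23/2, 8)−(17, 0)]
2. B_y = 16  [B = 2·M−A = 2·(23/2, 8)−(17, 0)]
   so B = (6, 16)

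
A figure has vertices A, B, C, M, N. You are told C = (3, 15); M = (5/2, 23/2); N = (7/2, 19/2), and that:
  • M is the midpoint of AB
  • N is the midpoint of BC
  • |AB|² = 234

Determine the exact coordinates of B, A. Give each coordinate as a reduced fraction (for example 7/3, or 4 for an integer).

1. B_x = 4  [B = 2·N−C = 2·(7/2, 19/2)−(3, 15)]
2. B_y = 4  [B = 2·N−C = 2·(7/2, 19/2)−(3, 15)]
   so B = (4, 4)
3. A_x = 1  [A = 2·M−B = 2·(5/2, 23/2)−(4, 4)]
4. A_y = 19  [A = 2·M−B = 2·(5/2, 23/2)−(4, 4)]
   so A = (1, 19)

B = (4, 4)
A = (1, 19)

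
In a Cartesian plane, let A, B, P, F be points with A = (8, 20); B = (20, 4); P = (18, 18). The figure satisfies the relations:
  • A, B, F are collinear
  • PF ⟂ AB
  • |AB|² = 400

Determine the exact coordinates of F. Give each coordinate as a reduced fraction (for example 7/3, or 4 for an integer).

1. F_x = 314/25  [[A, B, F are collinear ⇒ 16x+12y-368=0] ∩ [PF ⟂ AB ⇒ 12x-16y+72=0]]
2. F_y = 348/25  [[A, B, F are collinear ⇒ 16x+12y-368=0] ∩ [PF ⟂ AB ⇒ 12x-16y+72=0]]
   so F = (314/25, 348/25)

F = (314/25, 348/25)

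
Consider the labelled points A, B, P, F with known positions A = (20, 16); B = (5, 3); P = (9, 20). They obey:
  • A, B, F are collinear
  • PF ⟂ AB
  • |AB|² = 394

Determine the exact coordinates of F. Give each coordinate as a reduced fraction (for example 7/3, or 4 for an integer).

1. F_x = 6185/394  [[A, B, F are collinear ⇒ 13x-15y-20=0] ∩ [PF ⟂ AB ⇒ -15x-13y+395=0]]
2. F_y = 4835/394  [[A, B, F are collinear ⇒ 13x-15y-20=0] ∩ [PF ⟂ AB ⇒ -15x-13y+395=0]]
   so F = (6185/394, 4835/394)

F = (6185/394, 4835/394)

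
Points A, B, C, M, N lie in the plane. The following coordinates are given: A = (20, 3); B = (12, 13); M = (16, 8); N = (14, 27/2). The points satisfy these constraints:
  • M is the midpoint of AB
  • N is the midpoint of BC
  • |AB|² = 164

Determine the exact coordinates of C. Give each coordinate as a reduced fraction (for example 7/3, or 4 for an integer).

C = (16, 14)

1. C_x = 16  [C = 2·N−B = 2·(14, 27/2)−(12, 13)]
2. C_y = 14  [C = 2·N−B = 2·(14, 27/2)−(12, 13)]
   so C = (16, 14)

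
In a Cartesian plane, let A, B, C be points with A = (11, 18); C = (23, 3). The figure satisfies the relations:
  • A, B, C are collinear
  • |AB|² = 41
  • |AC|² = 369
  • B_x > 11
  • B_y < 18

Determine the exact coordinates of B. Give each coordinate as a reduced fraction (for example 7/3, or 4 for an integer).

1. B_x = 15  [[A, B, C are collinear ⇒ -15x-12y+381=0] ∩ [|B−(11, 18)|²=41]]
2. B_y = 13  [[A, B, C are collinear ⇒ -15x-12y+381=0] ∩ [|B−(11, 18)|²=41]]
   so B = (15, 13)

B = (15, 13)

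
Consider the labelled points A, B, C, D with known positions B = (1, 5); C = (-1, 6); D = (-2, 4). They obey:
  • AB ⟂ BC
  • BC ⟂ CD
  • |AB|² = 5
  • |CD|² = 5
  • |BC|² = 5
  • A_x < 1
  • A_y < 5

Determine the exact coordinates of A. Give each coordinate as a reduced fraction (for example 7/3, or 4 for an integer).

1. A_x = 0  [[AB ⟂ BC ⇒ 2x-1y+3=0] ∩ [|A−(1, 5)|²=5]]
2. A_y = 3  [[AB ⟂ BC ⇒ 2x-1y+3=0] ∩ [|A−(1, 5)|²=5]]
   so A = (0, 3)

A = (0, 3)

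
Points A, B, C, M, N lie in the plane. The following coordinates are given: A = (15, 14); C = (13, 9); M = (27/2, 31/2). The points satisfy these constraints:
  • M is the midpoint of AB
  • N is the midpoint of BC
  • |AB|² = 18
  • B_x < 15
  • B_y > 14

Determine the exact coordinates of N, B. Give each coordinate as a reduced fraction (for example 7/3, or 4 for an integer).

N = (25/2, 13)
B = (12, 17)

1. B_x = 12  [B = 2·M−A = 2·(27/2, 31/2)−(15, 14)]
2. B_y = 17  [B = 2·M−A = 2·(27/2, 31/2)−(15, 14)]
   so B = (12, 17)
3. N_x = 25/2  [2·N = B+C = (12, 17)+(13, 9)]
4. N_y = 13  [2·N = B+C = (12, 17)+(13, 9)]
   so N = (25/2, 13)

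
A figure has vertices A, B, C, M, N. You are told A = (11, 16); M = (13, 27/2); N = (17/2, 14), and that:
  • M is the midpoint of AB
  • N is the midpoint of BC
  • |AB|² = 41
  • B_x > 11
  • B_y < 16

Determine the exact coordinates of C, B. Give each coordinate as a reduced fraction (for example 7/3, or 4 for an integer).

1. B_x = 15  [B = 2·M−A = 2·(13, 27/2)−(11, 16)]
2. B_y = 11  [B = 2·M−A = 2·(13, 27/2)−(11, 16)]
   so B = (15, 11)
3. C_x = 2  [C = 2·N−B = 2·(17/2, 14)−(15, 11)]
4. C_y = 17  [C = 2·N−B = 2·(17/2, 14)−(15, 11)]
   so C = (2, 17)

C = (2, 17)
B = (15, 11)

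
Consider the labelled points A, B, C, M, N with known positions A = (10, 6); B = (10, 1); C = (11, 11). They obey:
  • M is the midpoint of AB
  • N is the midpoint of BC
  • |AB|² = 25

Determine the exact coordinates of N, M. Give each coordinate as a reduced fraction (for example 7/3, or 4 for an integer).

1. M_x = 10  [2·M = A+B = (10, 6)+(10, 1)]
2. M_y = 7/2  [2·M = A+B = (10, 6)+(10, 1)]
   so M = (10, 7/2)
3. N_x = 21/2  [2·N = B+C = (10, 1)+(11, 11)]
4. N_y = 6  [2·N = B+C = (10, 1)+(11, 11)]
   so N = (21/2, 6)

N = (21/2, 6)
M = (10, 7/2)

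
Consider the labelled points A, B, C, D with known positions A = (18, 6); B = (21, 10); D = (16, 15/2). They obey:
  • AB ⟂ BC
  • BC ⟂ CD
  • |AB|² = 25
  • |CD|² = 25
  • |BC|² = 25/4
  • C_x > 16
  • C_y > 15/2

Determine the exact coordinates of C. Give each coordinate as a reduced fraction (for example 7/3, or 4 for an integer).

1. C_x = 19  [[AB ⟂ BC ⇒ 3x+4y-103=0] ∩ [|C−(16, 15/2)|²=25]]
2. C_y = 23/2  [[AB ⟂ BC ⇒ 3x+4y-103=0] ∩ [|C−(16, 15/2)|²=25]]
   so C = (19, 23/2)

C = (19, 23/2)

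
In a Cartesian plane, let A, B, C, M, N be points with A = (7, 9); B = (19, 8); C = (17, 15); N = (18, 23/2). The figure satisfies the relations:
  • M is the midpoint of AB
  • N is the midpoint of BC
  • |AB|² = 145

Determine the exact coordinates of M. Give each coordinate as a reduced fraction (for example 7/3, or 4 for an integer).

1. M_x = 13  [2·M = A+B = (7, 9)+(19, 8)]
2. M_y = 17/2  [2·M = A+B = (7, 9)+(19, 8)]
   so M = (13, 17/2)

M = (13, 17/2)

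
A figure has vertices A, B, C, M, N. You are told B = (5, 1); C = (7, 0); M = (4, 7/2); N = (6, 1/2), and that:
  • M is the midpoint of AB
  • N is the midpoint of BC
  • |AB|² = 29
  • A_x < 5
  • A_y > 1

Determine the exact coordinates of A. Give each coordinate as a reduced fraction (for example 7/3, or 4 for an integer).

A = (3, 6)

1. A_x = 3  [A = 2·M−B = 2·(4, 7/2)−(5, 1)]
2. A_y = 6  [A = 2·M−B = 2·(4, 7/2)−(5, 1)]
   so A = (3, 6)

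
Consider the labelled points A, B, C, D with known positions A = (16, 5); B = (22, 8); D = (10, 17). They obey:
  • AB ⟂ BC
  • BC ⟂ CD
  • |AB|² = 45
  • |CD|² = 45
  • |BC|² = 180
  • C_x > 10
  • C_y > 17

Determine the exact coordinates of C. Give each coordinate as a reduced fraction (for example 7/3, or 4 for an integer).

1. C_x = 16  [[AB ⟂ BC ⇒ 6x+3y-156=0] ∩ [|C−(10, 17)|²=45]]
2. C_y = 20  [[AB ⟂ BC ⇒ 6x+3y-156=0] ∩ [|C−(10, 17)|²=45]]
   so C = (16, 20)

C = (16, 20)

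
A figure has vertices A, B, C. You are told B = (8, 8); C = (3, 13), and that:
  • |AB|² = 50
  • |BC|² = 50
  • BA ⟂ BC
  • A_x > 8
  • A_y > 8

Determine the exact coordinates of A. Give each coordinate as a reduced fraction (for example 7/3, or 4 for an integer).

1. A_x = 13  [[BA ⟂ BC ⇒ -5x+5y=0] ∩ [|A−(8, 8)|²=50]]
2. A_y = 13  [[BA ⟂ BC ⇒ -5x+5y=0] ∩ [|A−(8, 8)|²=50]]
   so A = (13, 13)

A = (13, 13)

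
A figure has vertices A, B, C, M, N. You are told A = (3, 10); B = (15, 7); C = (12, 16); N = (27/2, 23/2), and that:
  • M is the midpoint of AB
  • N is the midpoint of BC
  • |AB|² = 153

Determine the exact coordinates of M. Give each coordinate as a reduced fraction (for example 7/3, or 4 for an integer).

M = (9, 17/2)

1. M_x = 9  [2·M = A+B = (3, 10)+(15, 7)]
2. M_y = 17/2  [2·M = A+B = (3, 10)+(15, 7)]
   so M = (9, 17/2)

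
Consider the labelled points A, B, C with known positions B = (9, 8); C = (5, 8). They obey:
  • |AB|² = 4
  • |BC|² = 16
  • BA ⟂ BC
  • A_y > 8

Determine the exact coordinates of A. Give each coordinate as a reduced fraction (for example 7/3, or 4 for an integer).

A = (9, 10)

1. A_x = 9  [[BA ⟂ BC ⇒ -4x+36=0] ∩ [|A−(9, 8)|²=4]]
2. A_y = 10  [[BA ⟂ BC ⇒ -4x+36=0] ∩ [|A−(9, 8)|²=4]]
   so A = (9, 10)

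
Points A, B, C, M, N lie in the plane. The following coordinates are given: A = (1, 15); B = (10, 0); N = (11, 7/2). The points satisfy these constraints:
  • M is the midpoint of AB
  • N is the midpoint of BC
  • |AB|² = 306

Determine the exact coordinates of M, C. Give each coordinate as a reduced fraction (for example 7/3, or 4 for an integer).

M = (11/2, 15/2)
C = (12, 7)

1. M_x = 11/2  [2·M = A+B = (1, 15)+(10, 0)]
2. M_y = 15/2  [2·M = A+B = (1, 15)+(10, 0)]
   so M = (11/2, 15/2)
3. C_x = 12  [C = 2·N−B = 2·(11, 7/2)−(10, 0)]
4. C_y = 7  [C = 2·N−B = 2·(11, 7/2)−(10, 0)]
   so C = (12, 7)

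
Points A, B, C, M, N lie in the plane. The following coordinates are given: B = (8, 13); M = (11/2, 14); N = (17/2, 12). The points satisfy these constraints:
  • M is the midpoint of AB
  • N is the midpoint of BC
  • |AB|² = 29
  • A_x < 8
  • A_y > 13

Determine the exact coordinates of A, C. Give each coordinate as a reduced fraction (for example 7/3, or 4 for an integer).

A = (3, 15)
C = (9, 11)

1. A_x = 3  [A = 2·M−B = 2·(11/2, 14)−(8, 13)]
2. A_y = 15  [A = 2·M−B = 2·(11/2, 14)−(8, 13)]
   so A = (3, 15)
3. C_x = 9  [C = 2·N−B = 2·(17/2, 12)−(8, 13)]
4. C_y = 11  [C = 2·N−B = 2·(17/2, 12)−(8, 13)]
   so C = (9, 11)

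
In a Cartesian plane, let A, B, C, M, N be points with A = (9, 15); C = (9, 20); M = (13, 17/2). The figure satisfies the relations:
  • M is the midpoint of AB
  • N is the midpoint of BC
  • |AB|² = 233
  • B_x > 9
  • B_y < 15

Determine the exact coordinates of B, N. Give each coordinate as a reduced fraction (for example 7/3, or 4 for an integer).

B = (17, 2)
N = (13, 11)

1. B_x = 17  [B = 2·M−A = 2·(13, 17/2)−(9, 15)]
2. B_y = 2  [B = 2·M−A = 2·(13, 17/2)−(9, 15)]
   so B = (17, 2)
3. N_x = 13  [2·N = B+C = (17, 2)+(9, 20)]
4. N_y = 11  [2·N = B+C = (17, 2)+(9, 20)]
   so N = (13, 11)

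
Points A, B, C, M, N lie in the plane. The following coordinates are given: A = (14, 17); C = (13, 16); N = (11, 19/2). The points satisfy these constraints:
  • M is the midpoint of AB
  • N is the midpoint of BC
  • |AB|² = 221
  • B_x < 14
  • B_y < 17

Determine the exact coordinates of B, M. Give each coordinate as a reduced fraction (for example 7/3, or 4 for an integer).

1. B_x = 9  [B = 2·N−C = 2·(11, 19/2)−(13, 16)]
2. B_y = 3  [B = 2·N−C = 2·(11, 19/2)−(13, 16)]
   so B = (9, 3)
3. M_x = 23/2  [2·M = A+B = (14, 17)+(9, 3)]
4. M_y = 10  [2·M = A+B = (14, 17)+(9, 3)]
   so M = (23/2, 10)

B = (9, 3)
M = (23/2, 10)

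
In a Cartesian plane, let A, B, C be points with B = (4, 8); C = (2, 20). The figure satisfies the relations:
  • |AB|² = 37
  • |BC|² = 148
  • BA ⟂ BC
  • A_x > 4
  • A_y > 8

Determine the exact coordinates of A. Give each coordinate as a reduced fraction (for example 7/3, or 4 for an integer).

A = (10, 9)

1. A_x = 10  [[BA ⟂ BC ⇒ -2x+12y-88=0] ∩ [|A−(4, 8)|²=37]]
2. A_y = 9  [[BA ⟂ BC ⇒ -2x+12y-88=0] ∩ [|A−(4, 8)|²=37]]
   so A = (10, 9)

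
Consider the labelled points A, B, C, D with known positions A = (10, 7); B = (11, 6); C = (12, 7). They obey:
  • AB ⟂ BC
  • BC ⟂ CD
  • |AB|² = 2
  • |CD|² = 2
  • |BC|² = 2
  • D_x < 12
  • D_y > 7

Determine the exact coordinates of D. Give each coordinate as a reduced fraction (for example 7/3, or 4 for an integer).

D = (11, 8)

1. D_x = 11  [[BC ⟂ CD ⇒ 1x+1y-19=0] ∩ [|D−(12, 7)|²=2]]
2. D_y = 8  [[BC ⟂ CD ⇒ 1x+1y-19=0] ∩ [|D−(12, 7)|²=2]]
   so D = (11, 8)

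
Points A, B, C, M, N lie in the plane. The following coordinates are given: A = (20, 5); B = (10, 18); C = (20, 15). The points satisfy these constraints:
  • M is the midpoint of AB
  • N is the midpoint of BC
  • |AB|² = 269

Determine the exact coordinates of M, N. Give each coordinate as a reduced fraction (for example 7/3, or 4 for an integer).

M = (15, 23/2)
N = (15, 33/2)

1. M_x = 15  [2·M = A+B = (20, 5)+(10, 18)]
2. M_y = 23/2  [2·M = A+B = (20, 5)+(10, 18)]
   so M = (15, 23/2)
3. N_x = 15  [2·N = B+C = (10, 18)+(20, 15)]
4. N_y = 33/2  [2·N = B+C = (10, 18)+(20, 15)]
   so N = (15, 33/2)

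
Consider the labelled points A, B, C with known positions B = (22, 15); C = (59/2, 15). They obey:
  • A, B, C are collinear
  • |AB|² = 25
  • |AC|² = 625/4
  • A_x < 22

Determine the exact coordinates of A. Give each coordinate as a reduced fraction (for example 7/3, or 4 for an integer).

A = (17, 15)

1. A_x = 17  [[A, B, C are collinear ⇒ 15/2y-225/2=0] ∩ [|A−(22, 15)|²=25]]
2. A_y = 15  [[A, B, C are collinear ⇒ 15/2y-225/2=0] ∩ [|A−(22, 15)|²=25]]
   so A = (17, 15)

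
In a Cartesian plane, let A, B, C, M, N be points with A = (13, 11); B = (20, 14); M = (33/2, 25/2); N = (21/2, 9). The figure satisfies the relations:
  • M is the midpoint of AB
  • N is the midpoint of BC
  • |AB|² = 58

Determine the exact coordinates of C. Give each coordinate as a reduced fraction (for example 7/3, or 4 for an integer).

1. C_x = 1  [C = 2·N−B = 2·(21/2, 9)−(20, 14)]
2. C_y = 4  [C = 2·N−B = 2·(21/2, 9)−(20, 14)]
   so C = (1, 4)

C = (1, 4)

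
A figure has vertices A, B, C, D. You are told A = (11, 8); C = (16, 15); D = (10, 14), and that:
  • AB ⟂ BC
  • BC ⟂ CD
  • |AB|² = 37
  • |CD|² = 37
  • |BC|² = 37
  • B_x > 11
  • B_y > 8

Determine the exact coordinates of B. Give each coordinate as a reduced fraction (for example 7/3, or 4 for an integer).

1. B_x = 17  [[BC ⟂ CD ⇒ 6x+1y-111=0] ∩ [|B−(11, 8)|²=37]]
2. B_y = 9  [[BC ⟂ CD ⇒ 6x+1y-111=0] ∩ [|B−(11, 8)|²=37]]
   so B = (17, 9)

B = (17, 9)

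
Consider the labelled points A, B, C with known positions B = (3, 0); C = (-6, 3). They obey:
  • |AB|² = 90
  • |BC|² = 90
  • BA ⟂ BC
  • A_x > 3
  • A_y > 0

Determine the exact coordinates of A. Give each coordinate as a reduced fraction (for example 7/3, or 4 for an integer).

1. A_x = 6  [[BA ⟂ BC ⇒ -9x+3y+27=0] ∩ [|A−(3, 0)|²=90]]
2. A_y = 9  [[BA ⟂ BC ⇒ -9x+3y+27=0] ∩ [|A−(3, 0)|²=90]]
   so A = (6, 9)

A = (6, 9)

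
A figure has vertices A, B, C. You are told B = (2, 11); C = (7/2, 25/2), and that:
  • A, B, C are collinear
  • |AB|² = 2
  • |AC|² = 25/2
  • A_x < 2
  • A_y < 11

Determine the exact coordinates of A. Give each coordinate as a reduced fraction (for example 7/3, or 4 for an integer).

1. A_x = 1  [[A, B, C are collinear ⇒ -3/2x+3/2y-27/2=0] ∩ [|A−(2, 11)|²=2]]
2. A_y = 10  [[A, B, C are collinear ⇒ -3/2x+3/2y-27/2=0] ∩ [|A−(2, 11)|²=2]]
   so A = (1, 10)

A = (1, 10)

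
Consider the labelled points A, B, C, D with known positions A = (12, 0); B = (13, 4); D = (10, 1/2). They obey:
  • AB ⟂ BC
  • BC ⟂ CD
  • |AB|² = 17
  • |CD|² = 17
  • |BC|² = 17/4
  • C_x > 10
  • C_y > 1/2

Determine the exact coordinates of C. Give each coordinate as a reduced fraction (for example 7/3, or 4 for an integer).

1. C_x = 11  [[AB ⟂ BC ⇒ 1x+4y-29=0] ∩ [|C−(10, 1/2)|²=17]]
2. C_y = 9/2  [[AB ⟂ BC ⇒ 1x+4y-29=0] ∩ [|C−(10, 1/2)|²=17]]
   so C = (11, 9/2)

C = (11, 9/2)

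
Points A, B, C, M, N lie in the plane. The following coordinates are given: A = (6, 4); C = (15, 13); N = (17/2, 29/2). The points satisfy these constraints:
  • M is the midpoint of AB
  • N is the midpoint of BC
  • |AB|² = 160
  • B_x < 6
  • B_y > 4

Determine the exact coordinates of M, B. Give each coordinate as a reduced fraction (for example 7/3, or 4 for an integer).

1. B_x = 2  [B = 2·N−C = 2·(17/2, 29/2)−(15, 13)]
2. B_y = 16  [B = 2·N−C = 2·(17/2, 29/2)−(15, 13)]
   so B = (2, 16)
3. M_x = 4  [2·M = A+B = (6, 4)+(2, 16)]
4. M_y = 10  [2·M = A+B = (6, 4)+(2, 16)]
   so M = (4, 10)

M = (4, 10)
B = (2, 16)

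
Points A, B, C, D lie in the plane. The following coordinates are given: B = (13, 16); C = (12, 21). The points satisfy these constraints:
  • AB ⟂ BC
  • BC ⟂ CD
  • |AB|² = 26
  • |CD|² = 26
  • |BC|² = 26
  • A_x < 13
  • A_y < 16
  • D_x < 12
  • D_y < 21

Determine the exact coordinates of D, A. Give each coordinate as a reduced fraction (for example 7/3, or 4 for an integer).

D = (7, 20)
A = (8, 15)

1. D_x = 7  [[BC ⟂ CD ⇒ -1x+5y-93=0] ∩ [|D−(12, 21)|²=26]]
2. D_y = 20  [[BC ⟂ CD ⇒ -1x+5y-93=0] ∩ [|D−(12, 21)|²=26]]
   so D = (7, 20)
3. A_x = 8  [[AB ⟂ BC ⇒ 1x-5y+67=0] ∩ [|A−(13, 16)|²=26]]
4. A_y = 15  [[AB ⟂ BC ⇒ 1x-5y+67=0] ∩ [|A−(13, 16)|²=26]]
   so A = (8, 15)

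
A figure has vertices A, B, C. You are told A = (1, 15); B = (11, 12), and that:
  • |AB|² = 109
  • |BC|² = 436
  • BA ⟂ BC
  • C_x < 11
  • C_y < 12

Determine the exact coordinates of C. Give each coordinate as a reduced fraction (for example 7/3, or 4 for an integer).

1. C_x = 5  [[BA ⟂ BC ⇒ -10x+3y+74=0] ∩ [|C−(11, 12)|²=436]]
2. C_y = -8  [[BA ⟂ BC ⇒ -10x+3y+74=0] ∩ [|C−(11, 12)|²=436]]
   so C = (5, -8)

C = (5, -8)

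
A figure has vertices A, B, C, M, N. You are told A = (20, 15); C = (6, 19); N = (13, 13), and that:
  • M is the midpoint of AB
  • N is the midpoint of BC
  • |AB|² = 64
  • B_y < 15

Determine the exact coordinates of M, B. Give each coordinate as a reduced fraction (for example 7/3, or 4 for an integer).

M = (20, 11)
B = (20, 7)

1. B_x = 20  [B = 2·N−C = 2·(13, 13)−(6, 19)]
2. B_y = 7  [B = 2·N−C = 2·(13, 13)−(6, 19)]
   so B = (20, 7)
3. M_x = 20  [2·M = A+B = (20, 15)+(20, 7)]
4. M_y = 11  [2·M = A+B = (20, 15)+(20, 7)]
   so M = (20, 11)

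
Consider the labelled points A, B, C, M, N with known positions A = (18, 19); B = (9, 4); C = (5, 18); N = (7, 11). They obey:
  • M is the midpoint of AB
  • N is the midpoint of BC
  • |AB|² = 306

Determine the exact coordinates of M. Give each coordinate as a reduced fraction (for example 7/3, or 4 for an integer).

1. M_x = 27/2  [2·M = A+B = (18, 19)+(9, 4)]
2. M_y = 23/2  [2·M = A+B = (18, 19)+(9, 4)]
   so M = (27/2, 23/2)

M = (27/2, 23/2)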